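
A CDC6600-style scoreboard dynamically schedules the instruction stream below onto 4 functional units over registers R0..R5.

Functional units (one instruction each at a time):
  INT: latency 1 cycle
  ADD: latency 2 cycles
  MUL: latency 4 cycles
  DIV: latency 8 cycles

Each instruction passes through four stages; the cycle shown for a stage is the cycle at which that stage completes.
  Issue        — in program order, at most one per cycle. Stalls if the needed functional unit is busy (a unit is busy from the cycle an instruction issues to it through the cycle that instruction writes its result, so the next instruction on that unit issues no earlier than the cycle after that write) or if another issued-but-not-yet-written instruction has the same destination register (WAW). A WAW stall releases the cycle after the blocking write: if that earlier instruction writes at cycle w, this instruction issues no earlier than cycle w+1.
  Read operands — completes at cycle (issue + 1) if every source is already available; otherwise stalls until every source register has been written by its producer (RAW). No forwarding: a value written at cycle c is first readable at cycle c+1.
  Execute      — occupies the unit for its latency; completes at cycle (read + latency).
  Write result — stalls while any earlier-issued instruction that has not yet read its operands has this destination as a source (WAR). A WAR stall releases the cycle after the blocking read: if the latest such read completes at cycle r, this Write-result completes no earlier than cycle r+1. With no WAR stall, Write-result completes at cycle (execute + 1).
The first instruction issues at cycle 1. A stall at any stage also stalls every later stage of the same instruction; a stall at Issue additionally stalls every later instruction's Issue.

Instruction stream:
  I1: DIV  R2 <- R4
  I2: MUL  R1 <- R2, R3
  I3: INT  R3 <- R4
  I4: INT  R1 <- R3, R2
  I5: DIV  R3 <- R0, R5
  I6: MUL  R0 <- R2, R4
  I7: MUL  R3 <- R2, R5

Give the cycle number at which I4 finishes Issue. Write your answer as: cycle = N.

cycle = 18

I1 -> (1, 2, 10, 11)
I2 -> (2, 12, 16, 17)  // RAW R2: wait I1 write@11
I3 -> (3, 4, 5, 13)  // WAR R3: wait I2 read@12
I4 -> (18, 19, 20, 21)  // WAW R1: wait I2 write@17
I5 -> (19, 20, 28, 29)
I6 -> (20, 21, 25, 26)
I7 -> (30, 31, 35, 36)  // WAW R3: wait I5 write@29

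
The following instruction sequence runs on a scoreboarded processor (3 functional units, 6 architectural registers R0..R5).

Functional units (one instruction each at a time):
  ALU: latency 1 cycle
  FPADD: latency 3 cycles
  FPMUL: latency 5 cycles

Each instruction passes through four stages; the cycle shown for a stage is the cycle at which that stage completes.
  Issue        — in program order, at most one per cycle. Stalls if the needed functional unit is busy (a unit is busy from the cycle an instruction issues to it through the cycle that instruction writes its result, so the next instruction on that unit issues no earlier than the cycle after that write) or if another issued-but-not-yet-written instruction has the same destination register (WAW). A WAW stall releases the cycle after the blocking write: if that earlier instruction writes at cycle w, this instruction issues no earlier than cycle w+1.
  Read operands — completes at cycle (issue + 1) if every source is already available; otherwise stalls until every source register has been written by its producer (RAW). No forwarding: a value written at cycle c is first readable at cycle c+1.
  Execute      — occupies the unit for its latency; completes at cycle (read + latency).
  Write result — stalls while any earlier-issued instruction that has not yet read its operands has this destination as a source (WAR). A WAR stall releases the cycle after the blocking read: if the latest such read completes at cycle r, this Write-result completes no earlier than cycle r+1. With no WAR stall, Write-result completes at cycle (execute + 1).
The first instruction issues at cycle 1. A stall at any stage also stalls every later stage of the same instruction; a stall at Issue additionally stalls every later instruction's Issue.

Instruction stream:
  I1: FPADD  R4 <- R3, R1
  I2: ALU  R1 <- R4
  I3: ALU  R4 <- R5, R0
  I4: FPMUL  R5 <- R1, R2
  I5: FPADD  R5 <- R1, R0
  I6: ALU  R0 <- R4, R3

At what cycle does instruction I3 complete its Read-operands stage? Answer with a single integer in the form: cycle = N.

cycle = 11

I1: IS=1 RO=2 EX=5 WR=6
I2: IS=2 RO=7 EX=8 WR=9  [RAW R4: wait I1 write@6]
I3: IS=10 RO=11 EX=12 WR=13  [struct: ALU busy until I2 writes@9]
I4: IS=11 RO=12 EX=17 WR=18
I5: IS=19 RO=20 EX=23 WR=24  [WAW R5: wait I4 write@18]
I6: IS=20 RO=21 EX=22 WR=23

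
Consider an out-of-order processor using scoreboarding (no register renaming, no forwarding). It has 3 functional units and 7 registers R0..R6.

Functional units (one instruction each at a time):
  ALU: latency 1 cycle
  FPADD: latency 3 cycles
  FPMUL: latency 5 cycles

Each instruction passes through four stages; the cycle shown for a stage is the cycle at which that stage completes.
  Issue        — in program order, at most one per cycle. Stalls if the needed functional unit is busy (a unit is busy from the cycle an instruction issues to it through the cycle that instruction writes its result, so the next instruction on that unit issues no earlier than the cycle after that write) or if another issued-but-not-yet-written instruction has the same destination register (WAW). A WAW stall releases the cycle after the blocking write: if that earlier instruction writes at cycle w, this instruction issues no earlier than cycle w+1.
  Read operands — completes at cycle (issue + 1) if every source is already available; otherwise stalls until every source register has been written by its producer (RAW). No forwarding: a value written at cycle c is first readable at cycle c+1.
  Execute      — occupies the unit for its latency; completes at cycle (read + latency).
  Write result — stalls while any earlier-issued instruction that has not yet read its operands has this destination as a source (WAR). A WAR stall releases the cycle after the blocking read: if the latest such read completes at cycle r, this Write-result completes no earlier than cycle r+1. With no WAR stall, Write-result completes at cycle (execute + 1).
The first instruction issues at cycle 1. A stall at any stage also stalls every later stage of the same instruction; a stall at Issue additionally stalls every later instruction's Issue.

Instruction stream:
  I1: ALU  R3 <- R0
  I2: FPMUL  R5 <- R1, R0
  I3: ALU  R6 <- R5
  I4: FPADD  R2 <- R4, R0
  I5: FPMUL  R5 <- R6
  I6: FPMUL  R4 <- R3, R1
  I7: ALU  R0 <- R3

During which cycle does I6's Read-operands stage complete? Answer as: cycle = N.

t=1  I1 dispatched to ALU
t=2  I1 operands ready; I2 dispatched to FPMUL
t=3  I1 complete; I2 operands ready
t=4  R3←I1
t=5  I3 dispatched to ALU
t=6  I4 dispatched to FPADD
t=7  I4 operands ready
t=8  I2 complete
t=9  R5←I2
t=10  I3 operands ready; I4 complete; I5 dispatched to FPMUL
t=11  I3 complete; R2←I4
t=12  R6←I3
t=13  I5 operands ready
t=18  I5 complete
t=19  R5←I5
t=20  I6 dispatched to FPMUL
t=21  I6 operands ready; I7 dispatched to ALU
t=22  I7 operands ready
t=23  I7 complete
t=24  R0←I7
t=26  I6 complete
t=27  R4←I6

cycle = 21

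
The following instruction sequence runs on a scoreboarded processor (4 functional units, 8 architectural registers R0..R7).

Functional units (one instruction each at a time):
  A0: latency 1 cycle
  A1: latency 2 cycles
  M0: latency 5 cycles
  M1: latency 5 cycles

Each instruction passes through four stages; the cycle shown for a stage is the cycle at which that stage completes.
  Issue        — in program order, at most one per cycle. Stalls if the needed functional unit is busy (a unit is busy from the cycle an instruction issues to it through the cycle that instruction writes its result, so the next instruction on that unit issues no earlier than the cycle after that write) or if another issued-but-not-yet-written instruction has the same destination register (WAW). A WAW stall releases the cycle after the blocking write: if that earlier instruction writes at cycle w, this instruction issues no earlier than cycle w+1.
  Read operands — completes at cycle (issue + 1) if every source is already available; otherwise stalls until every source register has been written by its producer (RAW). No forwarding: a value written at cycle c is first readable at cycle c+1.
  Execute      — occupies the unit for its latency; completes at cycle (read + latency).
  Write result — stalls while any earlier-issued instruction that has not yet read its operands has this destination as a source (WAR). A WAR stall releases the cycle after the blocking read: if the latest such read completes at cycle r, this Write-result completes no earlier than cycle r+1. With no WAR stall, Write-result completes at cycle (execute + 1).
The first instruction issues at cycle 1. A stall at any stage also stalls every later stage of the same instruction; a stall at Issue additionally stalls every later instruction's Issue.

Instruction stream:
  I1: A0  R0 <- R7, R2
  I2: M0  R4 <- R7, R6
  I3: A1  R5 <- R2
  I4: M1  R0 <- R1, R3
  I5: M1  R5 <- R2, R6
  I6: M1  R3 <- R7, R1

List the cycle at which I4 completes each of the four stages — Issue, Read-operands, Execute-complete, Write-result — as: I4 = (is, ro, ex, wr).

t=1  I1 dispatched to A0
t=2  I1 operands ready · I2 dispatched to M0
t=3  I1 complete · I2 operands ready · I3 dispatched to A1
t=4  R0←I1 · I3 operands ready
t=5  I4 dispatched to M1
t=6  I3 complete · I4 operands ready
t=7  R5←I3
t=8  I2 complete
t=9  R4←I2
t=11  I4 complete
t=12  R0←I4
t=13  I5 dispatched to M1
t=14  I5 operands ready
t=19  I5 complete
t=20  R5←I5
t=21  I6 dispatched to M1
t=22  I6 operands ready
t=27  I6 complete
t=28  R3←I6

I4 = (5, 6, 11, 12)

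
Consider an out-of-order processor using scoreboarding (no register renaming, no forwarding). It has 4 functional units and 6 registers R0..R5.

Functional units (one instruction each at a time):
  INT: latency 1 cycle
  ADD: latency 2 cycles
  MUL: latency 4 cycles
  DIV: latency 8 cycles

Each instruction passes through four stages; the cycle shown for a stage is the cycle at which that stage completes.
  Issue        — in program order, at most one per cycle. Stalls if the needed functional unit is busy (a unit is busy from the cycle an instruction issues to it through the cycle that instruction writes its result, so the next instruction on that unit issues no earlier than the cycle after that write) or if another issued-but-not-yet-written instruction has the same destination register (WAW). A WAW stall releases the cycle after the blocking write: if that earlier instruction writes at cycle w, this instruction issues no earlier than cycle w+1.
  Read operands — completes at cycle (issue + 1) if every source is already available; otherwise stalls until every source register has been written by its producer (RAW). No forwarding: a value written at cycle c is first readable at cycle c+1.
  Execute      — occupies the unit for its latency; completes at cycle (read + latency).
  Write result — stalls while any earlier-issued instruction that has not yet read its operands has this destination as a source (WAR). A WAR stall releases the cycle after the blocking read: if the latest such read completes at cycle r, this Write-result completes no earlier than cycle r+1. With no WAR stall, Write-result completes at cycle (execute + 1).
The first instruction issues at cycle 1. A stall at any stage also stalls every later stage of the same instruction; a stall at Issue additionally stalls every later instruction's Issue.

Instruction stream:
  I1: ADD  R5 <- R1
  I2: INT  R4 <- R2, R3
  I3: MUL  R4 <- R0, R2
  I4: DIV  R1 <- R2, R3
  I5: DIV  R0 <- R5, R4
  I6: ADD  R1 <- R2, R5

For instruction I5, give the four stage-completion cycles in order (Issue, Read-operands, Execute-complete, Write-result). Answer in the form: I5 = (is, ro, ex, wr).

I5 = (18, 19, 27, 28)

1) issue 1, read 2, done 4, write 5
2) issue 2, read 3, done 4, write 5
3) issue 6, read 7, done 11, write 12  <WAW R4: wait I2 write@5>
4) issue 7, read 8, done 16, write 17
5) issue 18, read 19, done 27, write 28  <struct: DIV busy until I4 writes@17>
6) issue 19, read 20, done 22, write 23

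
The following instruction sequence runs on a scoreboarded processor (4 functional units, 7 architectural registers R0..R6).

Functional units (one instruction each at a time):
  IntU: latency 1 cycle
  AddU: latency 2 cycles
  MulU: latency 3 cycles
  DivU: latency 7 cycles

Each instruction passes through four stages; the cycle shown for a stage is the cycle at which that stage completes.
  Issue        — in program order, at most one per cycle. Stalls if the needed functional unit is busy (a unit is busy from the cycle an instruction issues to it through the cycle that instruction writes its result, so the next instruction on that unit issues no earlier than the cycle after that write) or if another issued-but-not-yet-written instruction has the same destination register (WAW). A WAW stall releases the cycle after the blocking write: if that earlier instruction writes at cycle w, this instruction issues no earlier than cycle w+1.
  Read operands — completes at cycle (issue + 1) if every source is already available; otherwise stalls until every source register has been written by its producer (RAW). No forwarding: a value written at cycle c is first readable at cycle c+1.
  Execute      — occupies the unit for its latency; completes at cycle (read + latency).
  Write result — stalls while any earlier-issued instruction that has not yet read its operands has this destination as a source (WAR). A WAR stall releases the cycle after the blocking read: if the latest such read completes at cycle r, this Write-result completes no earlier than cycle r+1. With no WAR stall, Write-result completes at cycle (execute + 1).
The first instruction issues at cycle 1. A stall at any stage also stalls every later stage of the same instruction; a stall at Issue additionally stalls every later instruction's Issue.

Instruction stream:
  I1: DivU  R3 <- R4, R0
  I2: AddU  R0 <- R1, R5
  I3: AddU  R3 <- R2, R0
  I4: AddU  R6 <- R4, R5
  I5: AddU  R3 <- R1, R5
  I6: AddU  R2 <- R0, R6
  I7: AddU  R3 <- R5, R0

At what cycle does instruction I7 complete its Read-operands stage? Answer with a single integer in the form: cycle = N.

cycle = 32

I1 -> (1, 2, 9, 10)
I2 -> (2, 3, 5, 6)
I3 -> (11, 12, 14, 15)  // WAW R3: wait I1 write@10
I4 -> (16, 17, 19, 20)  // struct: AddU busy until I3 writes@15
I5 -> (21, 22, 24, 25)  // struct: AddU busy until I4 writes@20
I6 -> (26, 27, 29, 30)  // struct: AddU busy until I5 writes@25
I7 -> (31, 32, 34, 35)  // struct: AddU busy until I6 writes@30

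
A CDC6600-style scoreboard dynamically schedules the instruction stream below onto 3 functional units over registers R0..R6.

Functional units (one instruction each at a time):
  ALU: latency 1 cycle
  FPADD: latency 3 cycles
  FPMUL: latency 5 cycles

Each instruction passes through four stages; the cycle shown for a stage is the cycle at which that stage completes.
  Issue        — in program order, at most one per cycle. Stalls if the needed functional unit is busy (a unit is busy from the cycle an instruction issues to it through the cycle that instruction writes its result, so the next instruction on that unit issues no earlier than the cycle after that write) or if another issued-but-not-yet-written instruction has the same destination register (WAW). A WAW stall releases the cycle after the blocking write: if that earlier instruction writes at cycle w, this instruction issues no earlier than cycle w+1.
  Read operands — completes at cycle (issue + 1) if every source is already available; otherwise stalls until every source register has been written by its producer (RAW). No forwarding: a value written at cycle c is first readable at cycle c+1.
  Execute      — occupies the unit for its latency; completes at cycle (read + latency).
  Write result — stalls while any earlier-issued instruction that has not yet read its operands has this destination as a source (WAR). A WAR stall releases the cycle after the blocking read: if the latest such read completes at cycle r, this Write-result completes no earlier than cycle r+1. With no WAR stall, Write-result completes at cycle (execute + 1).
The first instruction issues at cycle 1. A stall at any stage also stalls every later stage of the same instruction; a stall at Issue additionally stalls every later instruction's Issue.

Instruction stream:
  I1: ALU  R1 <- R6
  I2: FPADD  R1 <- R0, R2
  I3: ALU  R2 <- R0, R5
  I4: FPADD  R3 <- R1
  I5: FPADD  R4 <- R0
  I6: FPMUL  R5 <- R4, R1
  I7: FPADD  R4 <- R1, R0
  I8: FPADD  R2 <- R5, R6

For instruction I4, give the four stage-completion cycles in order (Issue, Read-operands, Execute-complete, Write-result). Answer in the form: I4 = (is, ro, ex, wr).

[1] I1→ALU
[2] I1 RO
[3] I1 EX
[4] I1 WR R1
[5] I2→FPADD
[6] I2 RO · I3→ALU
[7] I3 RO
[8] I3 EX
[9] I2 EX · I3 WR R2
[10] I2 WR R1
[11] I4→FPADD
[12] I4 RO
[15] I4 EX
[16] I4 WR R3
[17] I5→FPADD
[18] I5 RO · I6→FPMUL
[21] I5 EX
[22] I5 WR R4
[23] I6 RO · I7→FPADD
[24] I7 RO
[27] I7 EX
[28] I6 EX · I7 WR R4
[29] I6 WR R5 · I8→FPADD
[30] I8 RO
[33] I8 EX
[34] I8 WR R2

I4 = (11, 12, 15, 16)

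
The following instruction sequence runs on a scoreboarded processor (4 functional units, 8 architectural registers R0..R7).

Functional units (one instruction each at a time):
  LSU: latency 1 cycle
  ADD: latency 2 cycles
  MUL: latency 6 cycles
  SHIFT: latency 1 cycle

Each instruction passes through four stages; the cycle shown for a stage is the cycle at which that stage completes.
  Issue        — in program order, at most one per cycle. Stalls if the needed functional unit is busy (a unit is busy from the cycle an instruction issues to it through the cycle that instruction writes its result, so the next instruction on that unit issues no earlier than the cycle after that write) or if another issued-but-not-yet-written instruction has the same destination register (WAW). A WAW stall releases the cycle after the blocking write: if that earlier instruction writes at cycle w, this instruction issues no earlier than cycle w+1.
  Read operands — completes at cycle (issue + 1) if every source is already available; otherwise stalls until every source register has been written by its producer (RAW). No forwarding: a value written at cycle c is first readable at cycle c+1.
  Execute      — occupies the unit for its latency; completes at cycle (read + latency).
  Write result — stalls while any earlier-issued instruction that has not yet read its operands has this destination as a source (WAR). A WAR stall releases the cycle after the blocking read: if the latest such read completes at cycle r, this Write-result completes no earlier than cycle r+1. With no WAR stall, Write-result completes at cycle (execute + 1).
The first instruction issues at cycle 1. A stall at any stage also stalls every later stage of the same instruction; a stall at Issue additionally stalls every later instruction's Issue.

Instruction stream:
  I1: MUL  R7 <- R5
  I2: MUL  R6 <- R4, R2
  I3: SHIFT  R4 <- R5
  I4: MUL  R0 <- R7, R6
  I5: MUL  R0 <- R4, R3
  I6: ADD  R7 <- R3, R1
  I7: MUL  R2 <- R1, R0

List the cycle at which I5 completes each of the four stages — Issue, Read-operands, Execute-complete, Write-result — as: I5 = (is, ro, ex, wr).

I5 = (28, 29, 35, 36)

t=1  I1 dispatched to MUL
t=2  I1 operands ready
t=8  I1 complete
t=9  R7←I1
t=10  I2 dispatched to MUL
t=11  I2 operands ready, I3 dispatched to SHIFT
t=12  I3 operands ready
t=13  I3 complete
t=14  R4←I3
t=17  I2 complete
t=18  R6←I2
t=19  I4 dispatched to MUL
t=20  I4 operands ready
t=26  I4 complete
t=27  R0←I4
t=28  I5 dispatched to MUL
t=29  I5 operands ready, I6 dispatched to ADD
t=30  I6 operands ready
t=32  I6 complete
t=33  R7←I6
t=35  I5 complete
t=36  R0←I5
t=37  I7 dispatched to MUL
t=38  I7 operands ready
t=44  I7 complete
t=45  R2←I7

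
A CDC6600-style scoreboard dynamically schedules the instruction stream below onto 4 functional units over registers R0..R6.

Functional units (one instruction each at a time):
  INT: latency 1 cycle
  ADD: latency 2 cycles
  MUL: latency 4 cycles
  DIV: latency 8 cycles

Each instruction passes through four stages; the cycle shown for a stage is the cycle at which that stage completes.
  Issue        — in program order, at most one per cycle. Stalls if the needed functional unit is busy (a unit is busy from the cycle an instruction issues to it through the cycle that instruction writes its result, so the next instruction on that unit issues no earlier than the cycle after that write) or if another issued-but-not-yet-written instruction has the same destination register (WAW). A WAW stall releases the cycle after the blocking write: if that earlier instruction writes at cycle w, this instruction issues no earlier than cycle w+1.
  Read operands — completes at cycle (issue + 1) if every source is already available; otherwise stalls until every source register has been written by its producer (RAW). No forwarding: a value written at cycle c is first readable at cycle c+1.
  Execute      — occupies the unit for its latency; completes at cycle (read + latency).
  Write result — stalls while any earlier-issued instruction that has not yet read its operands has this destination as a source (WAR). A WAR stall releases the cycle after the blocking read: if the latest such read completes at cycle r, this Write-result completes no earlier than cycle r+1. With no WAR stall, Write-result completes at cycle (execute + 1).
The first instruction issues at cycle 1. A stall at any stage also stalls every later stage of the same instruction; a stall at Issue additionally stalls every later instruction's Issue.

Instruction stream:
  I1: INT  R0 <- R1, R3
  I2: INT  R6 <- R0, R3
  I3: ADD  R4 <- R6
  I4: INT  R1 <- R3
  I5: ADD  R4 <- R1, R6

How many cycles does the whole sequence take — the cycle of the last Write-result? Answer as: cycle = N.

I1 -> (1, 2, 3, 4)
I2 -> (5, 6, 7, 8)  // struct: INT busy until I1 writes@4
I3 -> (6, 9, 11, 12)  // RAW R6: wait I2 write@8
I4 -> (9, 10, 11, 12)  // struct: INT busy until I2 writes@8
I5 -> (13, 14, 16, 17)  // struct: ADD busy until I3 writes@12

cycle = 17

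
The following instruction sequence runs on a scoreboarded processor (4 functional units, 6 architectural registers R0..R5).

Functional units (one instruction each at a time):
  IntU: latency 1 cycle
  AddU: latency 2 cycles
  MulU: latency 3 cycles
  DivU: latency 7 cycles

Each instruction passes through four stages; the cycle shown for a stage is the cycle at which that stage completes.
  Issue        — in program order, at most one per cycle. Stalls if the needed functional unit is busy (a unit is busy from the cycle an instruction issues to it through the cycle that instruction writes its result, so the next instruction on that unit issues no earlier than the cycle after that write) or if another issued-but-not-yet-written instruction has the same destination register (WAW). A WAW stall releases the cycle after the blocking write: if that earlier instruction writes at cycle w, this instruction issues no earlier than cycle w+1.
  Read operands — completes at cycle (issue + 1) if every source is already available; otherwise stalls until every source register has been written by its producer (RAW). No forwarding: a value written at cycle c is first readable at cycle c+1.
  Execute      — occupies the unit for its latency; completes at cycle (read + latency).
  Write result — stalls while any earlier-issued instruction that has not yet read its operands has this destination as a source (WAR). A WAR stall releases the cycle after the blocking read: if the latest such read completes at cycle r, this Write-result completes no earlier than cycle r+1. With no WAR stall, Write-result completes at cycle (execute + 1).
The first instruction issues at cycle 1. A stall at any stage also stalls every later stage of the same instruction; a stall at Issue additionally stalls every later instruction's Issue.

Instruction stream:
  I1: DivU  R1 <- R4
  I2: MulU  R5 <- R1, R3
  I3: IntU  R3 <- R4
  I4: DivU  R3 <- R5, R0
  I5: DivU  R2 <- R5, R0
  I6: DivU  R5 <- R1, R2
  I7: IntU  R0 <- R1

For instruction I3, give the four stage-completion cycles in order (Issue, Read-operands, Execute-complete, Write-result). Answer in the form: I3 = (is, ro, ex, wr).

I3 = (3, 4, 5, 12)

t=1  I1 dispatched to DivU
t=2  I1 operands ready | I2 dispatched to MulU
t=3  I3 dispatched to IntU
t=4  I3 operands ready
t=5  I3 complete
t=9  I1 complete
t=10  R1←I1
t=11  I2 operands ready
t=12  R3←I3
t=13  I4 dispatched to DivU
t=14  I2 complete
t=15  R5←I2
t=16  I4 operands ready
t=23  I4 complete
t=24  R3←I4
t=25  I5 dispatched to DivU
t=26  I5 operands ready
t=33  I5 complete
t=34  R2←I5
t=35  I6 dispatched to DivU
t=36  I6 operands ready | I7 dispatched to IntU
t=37  I7 operands ready
t=38  I7 complete
t=39  R0←I7
t=43  I6 complete
t=44  R5←I6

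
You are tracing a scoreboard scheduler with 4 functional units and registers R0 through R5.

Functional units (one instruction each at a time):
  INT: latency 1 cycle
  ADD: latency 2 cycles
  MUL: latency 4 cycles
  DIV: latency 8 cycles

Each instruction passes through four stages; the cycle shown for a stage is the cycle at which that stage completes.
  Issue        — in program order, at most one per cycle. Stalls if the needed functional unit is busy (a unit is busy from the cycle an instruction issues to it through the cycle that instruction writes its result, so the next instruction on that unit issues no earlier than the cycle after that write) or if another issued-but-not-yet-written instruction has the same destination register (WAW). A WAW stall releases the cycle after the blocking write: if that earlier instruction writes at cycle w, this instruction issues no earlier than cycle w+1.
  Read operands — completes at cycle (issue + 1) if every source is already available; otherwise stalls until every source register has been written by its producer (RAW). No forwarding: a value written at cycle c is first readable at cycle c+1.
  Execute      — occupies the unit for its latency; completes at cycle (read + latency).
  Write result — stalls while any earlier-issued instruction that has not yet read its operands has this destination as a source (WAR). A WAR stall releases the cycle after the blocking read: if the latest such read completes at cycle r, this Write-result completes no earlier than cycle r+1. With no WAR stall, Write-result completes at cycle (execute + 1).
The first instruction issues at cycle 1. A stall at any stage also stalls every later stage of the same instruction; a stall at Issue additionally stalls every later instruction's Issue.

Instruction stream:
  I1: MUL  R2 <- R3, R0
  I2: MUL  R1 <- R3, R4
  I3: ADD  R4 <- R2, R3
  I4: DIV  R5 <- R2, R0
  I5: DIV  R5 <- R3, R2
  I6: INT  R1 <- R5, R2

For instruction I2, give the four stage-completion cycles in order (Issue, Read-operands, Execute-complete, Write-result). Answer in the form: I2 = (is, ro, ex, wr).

cycle 1: I1→MUL
cycle 2: I1 RO
cycle 6: I1 EX
cycle 7: I1 WR R2
cycle 8: I2→MUL
cycle 9: I2 RO; I3→ADD
cycle 10: I3 RO; I4→DIV
cycle 11: I4 RO
cycle 12: I3 EX
cycle 13: I2 EX; I3 WR R4
cycle 14: I2 WR R1
cycle 19: I4 EX
cycle 20: I4 WR R5
cycle 21: I5→DIV
cycle 22: I5 RO; I6→INT
cycle 30: I5 EX
cycle 31: I5 WR R5
cycle 32: I6 RO
cycle 33: I6 EX
cycle 34: I6 WR R1

I2 = (8, 9, 13, 14)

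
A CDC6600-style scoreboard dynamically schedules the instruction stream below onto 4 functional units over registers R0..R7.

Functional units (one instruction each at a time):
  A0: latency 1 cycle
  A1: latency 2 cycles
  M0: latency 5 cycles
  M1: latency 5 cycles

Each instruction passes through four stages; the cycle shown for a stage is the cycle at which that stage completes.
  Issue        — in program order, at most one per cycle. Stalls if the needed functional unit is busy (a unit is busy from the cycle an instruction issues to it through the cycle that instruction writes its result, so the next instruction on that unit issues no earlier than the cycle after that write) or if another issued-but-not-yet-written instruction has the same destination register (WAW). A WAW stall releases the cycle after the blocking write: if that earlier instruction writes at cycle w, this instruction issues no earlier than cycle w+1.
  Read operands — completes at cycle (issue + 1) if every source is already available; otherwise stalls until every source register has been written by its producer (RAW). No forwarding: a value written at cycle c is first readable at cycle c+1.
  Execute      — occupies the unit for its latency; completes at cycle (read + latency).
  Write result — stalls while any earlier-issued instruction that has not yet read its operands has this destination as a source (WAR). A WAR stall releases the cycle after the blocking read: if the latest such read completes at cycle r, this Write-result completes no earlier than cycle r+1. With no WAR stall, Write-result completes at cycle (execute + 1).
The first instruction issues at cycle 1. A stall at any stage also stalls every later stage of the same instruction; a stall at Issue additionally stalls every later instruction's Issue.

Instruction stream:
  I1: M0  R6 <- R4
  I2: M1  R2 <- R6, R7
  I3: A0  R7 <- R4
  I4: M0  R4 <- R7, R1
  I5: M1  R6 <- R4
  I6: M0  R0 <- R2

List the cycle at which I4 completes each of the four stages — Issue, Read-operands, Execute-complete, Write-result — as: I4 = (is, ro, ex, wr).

I4 = (9, 11, 16, 17)

I1  is:1  ro:2  ex:7  wr:8
I2  is:2  ro:9  ex:14  wr:15  — RAW R6: wait I1 write@8
I3  is:3  ro:4  ex:5  wr:10  — WAR R7: wait I2 read@9
I4  is:9  ro:11  ex:16  wr:17  — struct: M0 busy until I1 writes@8, RAW R7: wait I3 write@10
I5  is:16  ro:18  ex:23  wr:24  — struct: M1 busy until I2 writes@15, RAW R4: wait I4 write@17
I6  is:18  ro:19  ex:24  wr:25  — struct: M0 busy until I4 writes@17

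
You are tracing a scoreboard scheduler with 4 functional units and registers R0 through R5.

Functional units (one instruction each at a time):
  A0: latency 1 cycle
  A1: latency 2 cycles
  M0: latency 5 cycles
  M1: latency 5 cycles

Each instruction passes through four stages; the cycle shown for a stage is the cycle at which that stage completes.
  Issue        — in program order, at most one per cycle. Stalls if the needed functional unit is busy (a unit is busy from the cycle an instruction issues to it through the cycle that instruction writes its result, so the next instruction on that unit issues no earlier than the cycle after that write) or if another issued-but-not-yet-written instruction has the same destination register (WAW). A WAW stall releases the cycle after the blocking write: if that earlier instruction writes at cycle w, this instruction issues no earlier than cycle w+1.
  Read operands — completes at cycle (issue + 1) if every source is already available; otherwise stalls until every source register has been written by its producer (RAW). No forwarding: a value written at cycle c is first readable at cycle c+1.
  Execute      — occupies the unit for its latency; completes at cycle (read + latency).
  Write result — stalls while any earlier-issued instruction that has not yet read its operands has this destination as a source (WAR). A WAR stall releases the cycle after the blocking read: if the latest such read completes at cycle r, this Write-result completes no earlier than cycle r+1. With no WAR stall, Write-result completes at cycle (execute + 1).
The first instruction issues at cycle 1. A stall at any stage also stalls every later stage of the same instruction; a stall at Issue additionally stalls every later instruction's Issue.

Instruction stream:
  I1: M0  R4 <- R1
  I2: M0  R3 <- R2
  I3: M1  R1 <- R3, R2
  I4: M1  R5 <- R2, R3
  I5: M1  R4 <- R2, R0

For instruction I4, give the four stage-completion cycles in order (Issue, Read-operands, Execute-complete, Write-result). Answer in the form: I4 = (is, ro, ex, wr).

1) issue 1, read 2, done 7, write 8
2) issue 9, read 10, done 15, write 16  <struct: M0 busy until I1 writes@8>
3) issue 10, read 17, done 22, write 23  <RAW R3: wait I2 write@16>
4) issue 24, read 25, done 30, write 31  <struct: M1 busy until I3 writes@23>
5) issue 32, read 33, done 38, write 39  <struct: M1 busy until I4 writes@31>

I4 = (24, 25, 30, 31)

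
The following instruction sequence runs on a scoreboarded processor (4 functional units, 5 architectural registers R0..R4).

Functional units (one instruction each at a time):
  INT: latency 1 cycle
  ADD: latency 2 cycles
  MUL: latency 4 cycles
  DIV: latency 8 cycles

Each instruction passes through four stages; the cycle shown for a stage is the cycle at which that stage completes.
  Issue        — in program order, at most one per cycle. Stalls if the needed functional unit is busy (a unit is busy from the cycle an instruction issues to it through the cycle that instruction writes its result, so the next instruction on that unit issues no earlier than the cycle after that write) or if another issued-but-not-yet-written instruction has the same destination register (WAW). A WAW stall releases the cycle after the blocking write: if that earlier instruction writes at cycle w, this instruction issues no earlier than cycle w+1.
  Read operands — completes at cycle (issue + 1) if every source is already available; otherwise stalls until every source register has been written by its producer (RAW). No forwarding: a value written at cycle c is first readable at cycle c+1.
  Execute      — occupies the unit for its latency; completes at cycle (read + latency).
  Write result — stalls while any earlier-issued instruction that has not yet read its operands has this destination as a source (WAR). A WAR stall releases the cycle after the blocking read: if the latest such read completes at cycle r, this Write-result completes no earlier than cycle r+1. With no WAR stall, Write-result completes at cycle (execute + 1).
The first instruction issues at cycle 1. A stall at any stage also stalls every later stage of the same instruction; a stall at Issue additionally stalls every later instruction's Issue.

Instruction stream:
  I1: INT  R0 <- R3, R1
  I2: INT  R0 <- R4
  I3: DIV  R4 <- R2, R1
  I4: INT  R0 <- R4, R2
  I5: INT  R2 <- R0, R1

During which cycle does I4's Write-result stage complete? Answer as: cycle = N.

cycle = 19

[I1] 1/2/3/4
[I2] 5/6/7/8  (struct: INT busy until I1 writes@4)
[I3] 6/7/15/16
[I4] 9/17/18/19  (struct: INT busy until I2 writes@8; RAW R4: wait I3 write@16)
[I5] 20/21/22/23  (struct: INT busy until I4 writes@19)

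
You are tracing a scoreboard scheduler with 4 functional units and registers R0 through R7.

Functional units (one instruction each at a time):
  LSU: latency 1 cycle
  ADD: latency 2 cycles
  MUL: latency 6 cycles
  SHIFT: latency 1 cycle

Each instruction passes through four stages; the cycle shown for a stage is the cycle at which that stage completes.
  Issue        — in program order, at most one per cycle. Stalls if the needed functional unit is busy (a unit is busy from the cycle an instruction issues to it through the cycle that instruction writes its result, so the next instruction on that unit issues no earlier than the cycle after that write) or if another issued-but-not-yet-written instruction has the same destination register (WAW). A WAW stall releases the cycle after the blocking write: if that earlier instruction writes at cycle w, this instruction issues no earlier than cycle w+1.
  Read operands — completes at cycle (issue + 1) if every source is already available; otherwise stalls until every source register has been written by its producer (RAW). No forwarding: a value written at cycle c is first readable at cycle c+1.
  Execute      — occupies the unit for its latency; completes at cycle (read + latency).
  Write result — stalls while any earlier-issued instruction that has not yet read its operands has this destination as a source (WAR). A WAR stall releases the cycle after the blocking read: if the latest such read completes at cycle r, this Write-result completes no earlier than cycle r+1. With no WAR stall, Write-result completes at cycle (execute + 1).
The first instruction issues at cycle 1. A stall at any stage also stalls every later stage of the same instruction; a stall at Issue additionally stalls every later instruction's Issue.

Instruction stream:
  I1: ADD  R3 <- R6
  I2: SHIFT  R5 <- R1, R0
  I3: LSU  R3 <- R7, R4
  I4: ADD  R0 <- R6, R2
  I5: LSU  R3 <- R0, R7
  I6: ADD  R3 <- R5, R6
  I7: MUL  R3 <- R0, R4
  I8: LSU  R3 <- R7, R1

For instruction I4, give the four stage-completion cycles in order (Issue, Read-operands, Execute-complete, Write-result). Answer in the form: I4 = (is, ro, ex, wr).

cycle 1: I1 dispatched to ADD
cycle 2: I1 operands ready | I2 dispatched to SHIFT
cycle 3: I2 operands ready
cycle 4: I1 complete | I2 complete
cycle 5: R3←I1 | R5←I2
cycle 6: I3 dispatched to LSU
cycle 7: I3 operands ready | I4 dispatched to ADD
cycle 8: I3 complete | I4 operands ready
cycle 9: R3←I3
cycle 10: I4 complete | I5 dispatched to LSU
cycle 11: R0←I4
cycle 12: I5 operands ready
cycle 13: I5 complete
cycle 14: R3←I5
cycle 15: I6 dispatched to ADD
cycle 16: I6 operands ready
cycle 18: I6 complete
cycle 19: R3←I6
cycle 20: I7 dispatched to MUL
cycle 21: I7 operands ready
cycle 27: I7 complete
cycle 28: R3←I7
cycle 29: I8 dispatched to LSU
cycle 30: I8 operands ready
cycle 31: I8 complete
cycle 32: R3←I8

I4 = (7, 8, 10, 11)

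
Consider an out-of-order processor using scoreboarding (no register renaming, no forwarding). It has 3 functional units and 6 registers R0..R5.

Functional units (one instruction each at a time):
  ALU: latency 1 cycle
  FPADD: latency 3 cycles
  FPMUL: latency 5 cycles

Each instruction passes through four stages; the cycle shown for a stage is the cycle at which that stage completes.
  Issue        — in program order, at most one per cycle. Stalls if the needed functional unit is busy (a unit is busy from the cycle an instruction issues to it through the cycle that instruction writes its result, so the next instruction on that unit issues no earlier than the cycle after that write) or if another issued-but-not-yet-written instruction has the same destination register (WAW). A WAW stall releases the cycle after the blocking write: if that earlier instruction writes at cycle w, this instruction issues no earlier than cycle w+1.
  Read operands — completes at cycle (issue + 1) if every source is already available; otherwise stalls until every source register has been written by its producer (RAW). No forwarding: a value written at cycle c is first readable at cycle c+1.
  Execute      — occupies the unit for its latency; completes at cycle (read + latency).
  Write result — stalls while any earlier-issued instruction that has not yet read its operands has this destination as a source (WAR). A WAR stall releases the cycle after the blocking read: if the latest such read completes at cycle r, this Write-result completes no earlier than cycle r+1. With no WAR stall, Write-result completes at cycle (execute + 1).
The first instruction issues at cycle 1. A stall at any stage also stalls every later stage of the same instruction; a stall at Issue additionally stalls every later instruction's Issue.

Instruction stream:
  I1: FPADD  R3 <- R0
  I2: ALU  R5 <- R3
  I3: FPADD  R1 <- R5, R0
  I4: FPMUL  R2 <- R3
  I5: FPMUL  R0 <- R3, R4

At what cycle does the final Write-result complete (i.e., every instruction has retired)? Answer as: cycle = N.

cycle = 23

cycle 1: issue I1 (FPADD)
cycle 2: I1 read-ops, issue I2 (ALU)
cycle 5: I1 finished on FPADD
cycle 6: I1→R3
cycle 7: I2 read-ops, issue I3 (FPADD)
cycle 8: I2 finished on ALU, issue I4 (FPMUL)
cycle 9: I2→R5, I4 read-ops
cycle 10: I3 read-ops
cycle 13: I3 finished on FPADD
cycle 14: I3→R1, I4 finished on FPMUL
cycle 15: I4→R2
cycle 16: issue I5 (FPMUL)
cycle 17: I5 read-ops
cycle 22: I5 finished on FPMUL
cycle 23: I5→R0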